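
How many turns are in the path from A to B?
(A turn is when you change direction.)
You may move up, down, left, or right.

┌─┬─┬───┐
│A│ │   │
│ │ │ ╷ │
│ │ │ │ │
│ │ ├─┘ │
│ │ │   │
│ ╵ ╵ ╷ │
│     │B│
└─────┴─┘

Directions: down, down, down, right, right, up, right, down
Number of turns: 4

Solution:

┌─┬─┬───┐
│A│ │   │
│ │ │ ╷ │
│↓│ │ │ │
│ │ ├─┘ │
│↓│ │↱ ↓│
│ ╵ ╵ ╷ │
│↳ → ↑│B│
└─────┴─┘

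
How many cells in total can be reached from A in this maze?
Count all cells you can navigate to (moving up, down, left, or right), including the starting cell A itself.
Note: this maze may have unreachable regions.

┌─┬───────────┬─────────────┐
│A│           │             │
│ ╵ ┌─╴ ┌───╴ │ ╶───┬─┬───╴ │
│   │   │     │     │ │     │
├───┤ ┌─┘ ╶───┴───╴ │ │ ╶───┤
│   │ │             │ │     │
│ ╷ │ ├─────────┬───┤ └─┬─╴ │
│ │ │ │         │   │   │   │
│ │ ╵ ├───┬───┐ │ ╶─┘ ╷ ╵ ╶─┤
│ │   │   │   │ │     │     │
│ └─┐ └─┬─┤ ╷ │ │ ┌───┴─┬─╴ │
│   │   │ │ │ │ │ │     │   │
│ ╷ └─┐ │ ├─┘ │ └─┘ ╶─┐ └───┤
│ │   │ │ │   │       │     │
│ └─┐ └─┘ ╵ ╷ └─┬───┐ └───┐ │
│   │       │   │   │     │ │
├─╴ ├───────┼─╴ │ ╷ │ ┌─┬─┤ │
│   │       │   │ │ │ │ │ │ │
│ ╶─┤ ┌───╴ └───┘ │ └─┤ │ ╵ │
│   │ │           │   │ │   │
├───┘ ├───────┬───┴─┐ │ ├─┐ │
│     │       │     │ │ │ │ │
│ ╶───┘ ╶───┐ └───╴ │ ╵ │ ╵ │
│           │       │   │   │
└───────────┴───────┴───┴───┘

Using BFS/flood-fill to find all reachable cells from A:
Maze size: 12 × 14 = 168 total cells
75 cell(s) are walled off and cannot be reached from A.
Reachable cells: 93

Reachable region (· marks reachable cells):

┌─┬───────────┬─────────────┐
│A│· · · · · ·│· · · · · · ·│
│ ╵ ┌─╴ ┌───╴ │ ╶───┬─┬───╴ │
│· ·│· ·│· · ·│· · ·│·│· · ·│
├───┤ ┌─┘ ╶───┴───╴ │ │ ╶───┤
│· ·│·│· · · · · · ·│·│· · ·│
│ ╷ │ ├─────────┬───┤ └─┬─╴ │
│·│·│·│         │· ·│· ·│· ·│
│ │ ╵ ├───┬───┐ │ ╶─┘ ╷ ╵ ╶─┤
│·│· ·│   │· ·│ │· · ·│· · ·│
│ └─┐ └─┬─┤ ╷ │ │ ┌───┴─┬─╴ │
│· ·│· ·│·│·│·│ │·│     │· ·│
│ ╷ └─┐ │ ├─┘ │ └─┘ ╶─┐ └───┤
│·│· ·│·│·│· ·│       │     │
│ └─┐ └─┘ ╵ ╷ └─┬───┐ └───┐ │
│· ·│· · · ·│· ·│   │     │ │
├─╴ ├───────┼─╴ │ ╷ │ ┌─┬─┤ │
│· ·│       │· ·│ │ │ │ │ │ │
│ ╶─┤ ┌───╴ └───┘ │ └─┤ │ ╵ │
│· ·│ │           │   │ │   │
├───┘ ├───────┬───┴─┐ │ ├─┐ │
│     │       │     │ │ │ │ │
│ ╶───┘ ╶───┐ └───╴ │ ╵ │ ╵ │
│           │       │   │   │
└───────────┴───────┴───┴───┘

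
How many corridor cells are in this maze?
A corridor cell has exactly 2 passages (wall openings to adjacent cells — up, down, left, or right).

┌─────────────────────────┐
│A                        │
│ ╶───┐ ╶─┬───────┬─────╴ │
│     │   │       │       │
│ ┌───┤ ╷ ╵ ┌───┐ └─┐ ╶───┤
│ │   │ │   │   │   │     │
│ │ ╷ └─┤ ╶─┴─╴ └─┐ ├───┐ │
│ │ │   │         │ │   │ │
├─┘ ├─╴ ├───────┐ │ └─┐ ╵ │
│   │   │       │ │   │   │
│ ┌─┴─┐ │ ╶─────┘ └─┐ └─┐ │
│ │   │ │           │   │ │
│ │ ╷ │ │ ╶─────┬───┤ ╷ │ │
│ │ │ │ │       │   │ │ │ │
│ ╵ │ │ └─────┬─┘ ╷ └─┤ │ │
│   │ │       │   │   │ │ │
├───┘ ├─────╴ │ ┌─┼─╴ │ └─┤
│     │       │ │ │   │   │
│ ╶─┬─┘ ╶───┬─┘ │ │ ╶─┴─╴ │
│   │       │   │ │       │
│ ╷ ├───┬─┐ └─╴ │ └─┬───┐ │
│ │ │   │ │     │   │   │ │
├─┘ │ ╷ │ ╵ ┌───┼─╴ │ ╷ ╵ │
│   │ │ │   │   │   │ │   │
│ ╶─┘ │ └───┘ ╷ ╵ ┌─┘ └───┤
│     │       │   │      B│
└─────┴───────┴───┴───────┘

Counting cells with exactly 2 passages:
Total corridor cells: 133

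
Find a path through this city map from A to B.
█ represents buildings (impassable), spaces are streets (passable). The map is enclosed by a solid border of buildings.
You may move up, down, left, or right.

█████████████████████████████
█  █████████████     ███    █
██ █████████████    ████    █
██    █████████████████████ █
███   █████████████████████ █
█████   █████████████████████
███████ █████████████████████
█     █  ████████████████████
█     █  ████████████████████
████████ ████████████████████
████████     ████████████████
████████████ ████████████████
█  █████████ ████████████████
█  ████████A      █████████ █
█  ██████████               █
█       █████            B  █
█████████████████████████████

Finding the shortest path from A to B:
Movement: cardinal only
Path length: 16 steps
Directions: right → right → down → down → right → right → right → right → right → right → right → right → right → right → right → right

Solution:

█████████████████████████████
█  █████████████     ███    █
██ █████████████    ████    █
██    █████████████████████ █
███   █████████████████████ █
█████   █████████████████████
███████ █████████████████████
█     █  ████████████████████
█     █  ████████████████████
████████ ████████████████████
████████     ████████████████
████████████ ████████████████
█  █████████ ████████████████
█  ████████A→↓    █████████ █
█  ██████████↓              █
█       █████↳→→→→→→→→→→→B  █
█████████████████████████████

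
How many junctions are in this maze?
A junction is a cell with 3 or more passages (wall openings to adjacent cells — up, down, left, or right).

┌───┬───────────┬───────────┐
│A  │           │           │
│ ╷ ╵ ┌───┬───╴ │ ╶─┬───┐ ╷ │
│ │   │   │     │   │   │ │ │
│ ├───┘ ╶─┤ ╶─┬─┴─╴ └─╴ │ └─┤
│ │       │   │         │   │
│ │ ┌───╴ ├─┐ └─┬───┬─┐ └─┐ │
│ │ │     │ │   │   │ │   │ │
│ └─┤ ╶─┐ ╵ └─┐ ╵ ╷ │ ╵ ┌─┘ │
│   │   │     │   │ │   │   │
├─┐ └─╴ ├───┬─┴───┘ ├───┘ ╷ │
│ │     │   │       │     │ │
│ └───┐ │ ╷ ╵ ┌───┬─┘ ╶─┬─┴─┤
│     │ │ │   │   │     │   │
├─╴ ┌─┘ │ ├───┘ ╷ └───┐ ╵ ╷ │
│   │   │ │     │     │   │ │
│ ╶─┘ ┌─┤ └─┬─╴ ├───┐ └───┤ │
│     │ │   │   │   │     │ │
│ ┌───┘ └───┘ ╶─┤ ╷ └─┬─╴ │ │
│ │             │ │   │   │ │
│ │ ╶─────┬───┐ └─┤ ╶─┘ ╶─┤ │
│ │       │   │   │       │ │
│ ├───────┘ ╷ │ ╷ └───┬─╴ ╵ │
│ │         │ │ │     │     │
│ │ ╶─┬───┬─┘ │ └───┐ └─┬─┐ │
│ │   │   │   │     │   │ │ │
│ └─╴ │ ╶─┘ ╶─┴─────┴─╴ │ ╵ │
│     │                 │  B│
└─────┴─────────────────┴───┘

Checking each cell for number of passages:

Junctions found (3+ passages):
  (0, 12): 3 passages
  (2, 3): 3 passages
  (2, 9): 3 passages
  (2, 11): 3 passages
  (3, 4): 3 passages
  (3, 11): 3 passages
  (4, 5): 3 passages
  (4, 13): 3 passages
  (5, 3): 3 passages
  (6, 1): 3 passages
  (6, 10): 3 passages
  (7, 7): 3 passages
  (8, 0): 3 passages
  (9, 3): 3 passages
  (9, 6): 3 passages
  (9, 9): 3 passages
  (10, 7): 3 passages
  (10, 11): 3 passages
  (11, 12): 3 passages
  (11, 13): 3 passages
  (13, 5): 3 passages
Total junctions: 21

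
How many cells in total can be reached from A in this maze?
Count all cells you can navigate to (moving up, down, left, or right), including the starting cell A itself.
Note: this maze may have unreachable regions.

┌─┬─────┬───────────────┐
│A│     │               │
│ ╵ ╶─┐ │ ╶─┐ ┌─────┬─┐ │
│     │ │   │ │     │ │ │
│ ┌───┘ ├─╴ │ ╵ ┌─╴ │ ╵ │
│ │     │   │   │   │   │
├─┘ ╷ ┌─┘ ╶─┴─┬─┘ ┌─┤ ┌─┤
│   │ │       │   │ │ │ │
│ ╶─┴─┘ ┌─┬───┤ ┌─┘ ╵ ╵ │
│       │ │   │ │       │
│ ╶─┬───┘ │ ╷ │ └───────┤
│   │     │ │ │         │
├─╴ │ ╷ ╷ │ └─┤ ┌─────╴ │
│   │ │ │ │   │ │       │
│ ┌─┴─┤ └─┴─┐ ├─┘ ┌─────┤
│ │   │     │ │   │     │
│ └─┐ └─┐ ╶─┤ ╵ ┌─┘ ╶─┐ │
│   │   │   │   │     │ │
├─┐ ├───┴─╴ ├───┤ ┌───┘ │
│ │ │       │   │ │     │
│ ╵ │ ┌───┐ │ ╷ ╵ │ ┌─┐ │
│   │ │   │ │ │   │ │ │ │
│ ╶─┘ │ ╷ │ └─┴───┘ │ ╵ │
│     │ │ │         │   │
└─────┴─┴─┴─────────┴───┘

Using BFS/flood-fill to find all reachable cells from A:
Maze size: 12 × 12 = 144 total cells
8 cell(s) are walled off and cannot be reached from A.
Reachable cells: 136

Reachable region (· marks reachable cells):

┌─┬─────┬───────────────┐
│A│· · ·│· · · · · · · ·│
│ ╵ ╶─┐ │ ╶─┐ ┌─────┬─┐ │
│· · ·│·│· ·│·│· · ·│·│·│
│ ┌───┘ ├─╴ │ ╵ ┌─╴ │ ╵ │
│·│· · ·│· ·│· ·│· ·│· ·│
├─┘ ╷ ┌─┘ ╶─┴─┬─┘ ┌─┤ ┌─┤
│· ·│·│· · · ·│· ·│·│·│·│
│ ╶─┴─┘ ┌─┬───┤ ┌─┘ ╵ ╵ │
│· · · ·│·│· ·│·│· · · ·│
│ ╶─┬───┘ │ ╷ │ └───────┤
│· ·│· · ·│·│·│· · · · ·│
├─╴ │ ╷ ╷ │ └─┤ ┌─────╴ │
│· ·│·│·│·│· ·│·│· · · ·│
│ ┌─┴─┤ └─┴─┐ ├─┘ ┌─────┤
│·│   │· · ·│·│· ·│· · ·│
│ └─┐ └─┐ ╶─┤ ╵ ┌─┘ ╶─┐ │
│· ·│   │· ·│· ·│· · ·│·│
├─┐ ├───┴─╴ ├───┤ ┌───┘ │
│·│·│· · · ·│· ·│·│· · ·│
│ ╵ │ ┌───┐ │ ╷ ╵ │ ┌─┐ │
│· ·│·│   │·│·│· ·│·│·│·│
│ ╶─┘ │ ╷ │ └─┴───┘ │ ╵ │
│· · ·│ │ │· · · · ·│· ·│
└─────┴─┴─┴─────────┴───┘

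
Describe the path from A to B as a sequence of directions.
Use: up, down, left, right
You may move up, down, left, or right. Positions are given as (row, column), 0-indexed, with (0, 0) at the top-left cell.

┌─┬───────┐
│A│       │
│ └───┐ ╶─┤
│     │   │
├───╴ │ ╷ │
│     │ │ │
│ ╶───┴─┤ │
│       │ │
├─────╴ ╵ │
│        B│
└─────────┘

Finding the path and converting it to directions:
Path through cells: (0,0) → (1,0) → (1,1) → (1,2) → (2,2) → (2,1) → (2,0) → (3,0) → (3,1) → (3,2) → (3,3) → (4,3) → (4,4)
Directions: down, right, right, down, left, left, down, right, right, right, down, right

Solution:

┌─┬───────┐
│A│       │
│ └───┐ ╶─┤
│↳ → ↓│   │
├───╴ │ ╷ │
│↓ ← ↲│ │ │
│ ╶───┴─┤ │
│↳ → → ↓│ │
├─────╴ ╵ │
│      ↳ B│
└─────────┘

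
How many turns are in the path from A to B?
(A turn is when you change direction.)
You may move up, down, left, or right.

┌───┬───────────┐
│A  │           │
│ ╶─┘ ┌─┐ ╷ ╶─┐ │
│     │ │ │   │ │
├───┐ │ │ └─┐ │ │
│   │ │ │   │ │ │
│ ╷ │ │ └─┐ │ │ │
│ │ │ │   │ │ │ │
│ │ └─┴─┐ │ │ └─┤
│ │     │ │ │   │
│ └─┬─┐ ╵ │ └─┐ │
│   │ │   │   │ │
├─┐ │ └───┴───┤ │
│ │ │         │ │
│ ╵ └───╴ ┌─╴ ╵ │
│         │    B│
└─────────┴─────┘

Directions: down, right, right, up, right, right, right, down, right, down, down, down, right, down, down, down
Number of turns: 8

Solution:

┌───┬───────────┐
│A  │↱ → → ↓    │
│ ╶─┘ ┌─┐ ╷ ╶─┐ │
│↳ → ↑│ │ │↳ ↓│ │
├───┐ │ │ └─┐ │ │
│   │ │ │   │↓│ │
│ ╷ │ │ └─┐ │ │ │
│ │ │ │   │ │↓│ │
│ │ └─┴─┐ │ │ └─┤
│ │     │ │ │↳ ↓│
│ └─┬─┐ ╵ │ └─┐ │
│   │ │   │   │↓│
├─┐ │ └───┴───┤ │
│ │ │         │↓│
│ ╵ └───╴ ┌─╴ ╵ │
│         │    B│
└─────────┴─────┘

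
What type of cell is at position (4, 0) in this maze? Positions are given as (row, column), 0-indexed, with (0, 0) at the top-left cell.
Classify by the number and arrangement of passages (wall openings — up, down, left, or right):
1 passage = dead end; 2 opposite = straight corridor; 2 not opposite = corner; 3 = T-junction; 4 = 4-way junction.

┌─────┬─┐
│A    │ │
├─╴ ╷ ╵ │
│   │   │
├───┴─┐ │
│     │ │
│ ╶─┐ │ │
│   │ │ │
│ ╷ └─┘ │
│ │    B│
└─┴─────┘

Checking cell at (4, 0):
Number of passages: 1
Cell type: dead end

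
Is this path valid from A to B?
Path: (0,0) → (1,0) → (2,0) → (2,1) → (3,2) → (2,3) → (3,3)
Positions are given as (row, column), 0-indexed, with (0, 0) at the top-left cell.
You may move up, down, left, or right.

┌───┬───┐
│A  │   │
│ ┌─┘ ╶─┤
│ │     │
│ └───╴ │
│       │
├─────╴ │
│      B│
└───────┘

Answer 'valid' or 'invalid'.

Checking path validity:
Result: Invalid move at step 4: cannot move from (2, 1) to (3, 2).

invalid

Correct solution:

┌───┬───┐
│A  │   │
│ ┌─┘ ╶─┤
│↓│     │
│ └───╴ │
│↳ → → ↓│
├─────╴ │
│      B│
└───────┘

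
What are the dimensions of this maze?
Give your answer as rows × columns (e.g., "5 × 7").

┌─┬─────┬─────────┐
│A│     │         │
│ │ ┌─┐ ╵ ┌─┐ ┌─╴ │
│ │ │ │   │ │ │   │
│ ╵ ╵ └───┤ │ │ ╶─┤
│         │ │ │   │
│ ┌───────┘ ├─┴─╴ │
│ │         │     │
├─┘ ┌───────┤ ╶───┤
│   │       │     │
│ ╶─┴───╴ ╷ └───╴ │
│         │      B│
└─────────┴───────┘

Counting the maze dimensions:
Rows (vertical): 6
Columns (horizontal): 9
Dimensions: 6 × 9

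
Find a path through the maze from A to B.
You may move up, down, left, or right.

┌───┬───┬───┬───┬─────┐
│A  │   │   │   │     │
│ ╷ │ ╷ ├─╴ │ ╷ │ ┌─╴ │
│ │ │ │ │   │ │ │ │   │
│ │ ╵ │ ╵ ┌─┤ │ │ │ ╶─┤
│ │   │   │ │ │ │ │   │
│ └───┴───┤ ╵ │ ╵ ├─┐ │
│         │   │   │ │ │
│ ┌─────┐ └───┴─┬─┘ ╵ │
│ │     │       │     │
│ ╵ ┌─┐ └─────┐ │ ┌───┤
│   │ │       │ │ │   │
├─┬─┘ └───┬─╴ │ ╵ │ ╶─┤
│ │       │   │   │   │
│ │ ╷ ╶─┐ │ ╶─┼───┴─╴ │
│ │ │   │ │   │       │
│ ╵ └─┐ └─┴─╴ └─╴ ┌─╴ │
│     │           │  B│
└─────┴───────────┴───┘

Finding the shortest path through the maze:
Path length: 24 steps
Directions: down → down → down → down → down → right → up → right → right → down → right → right → right → down → left → down → right → down → right → right → up → right → right → down

Solution:

┌───┬───┬───┬───┬─────┐
│A  │   │   │   │     │
│ ╷ │ ╷ ├─╴ │ ╷ │ ┌─╴ │
│↓│ │ │ │   │ │ │ │   │
│ │ ╵ │ ╵ ┌─┤ │ │ │ ╶─┤
│↓│   │   │ │ │ │ │   │
│ └───┴───┤ ╵ │ ╵ ├─┐ │
│↓        │   │   │ │ │
│ ┌─────┐ └───┴─┬─┘ ╵ │
│↓│↱ → ↓│       │     │
│ ╵ ┌─┐ └─────┐ │ ┌───┤
│↳ ↑│ │↳ → → ↓│ │ │   │
├─┬─┘ └───┬─╴ │ ╵ │ ╶─┤
│ │       │↓ ↲│   │   │
│ │ ╷ ╶─┐ │ ╶─┼───┴─╴ │
│ │ │   │ │↳ ↓│  ↱ → ↓│
│ ╵ └─┐ └─┴─╴ └─╴ ┌─╴ │
│     │      ↳ → ↑│  B│
└─────┴───────────┴───┘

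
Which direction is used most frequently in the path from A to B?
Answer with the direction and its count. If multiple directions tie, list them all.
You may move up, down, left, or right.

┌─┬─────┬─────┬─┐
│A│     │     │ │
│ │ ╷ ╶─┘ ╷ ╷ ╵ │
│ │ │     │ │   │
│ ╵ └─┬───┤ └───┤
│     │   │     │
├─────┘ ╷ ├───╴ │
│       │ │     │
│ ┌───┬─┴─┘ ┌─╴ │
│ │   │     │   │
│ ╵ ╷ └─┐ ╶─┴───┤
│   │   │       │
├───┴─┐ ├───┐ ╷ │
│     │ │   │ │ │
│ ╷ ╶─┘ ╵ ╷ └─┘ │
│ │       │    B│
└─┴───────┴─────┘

Directions: down, down, right, up, up, right, down, right, right, up, right, down, down, right, right, down, left, left, down, left, down, right, right, right, down, down
Counts: {'down': 10, 'right': 10, 'up': 3, 'left': 3}
Most common: down and right (tied at 10 times each)

Solution:

┌─┬─────┬─────┬─┐
│A│↱ ↓  │↱ ↓  │ │
│ │ ╷ ╶─┘ ╷ ╷ ╵ │
│↓│↑│↳ → ↑│↓│   │
│ ╵ └─┬───┤ └───┤
│↳ ↑  │   │↳ → ↓│
├─────┘ ╷ ├───╴ │
│       │ │↓ ← ↲│
│ ┌───┬─┴─┘ ┌─╴ │
│ │   │  ↓ ↲│   │
│ ╵ ╷ └─┐ ╶─┴───┤
│   │   │↳ → → ↓│
├───┴─┐ ├───┐ ╷ │
│     │ │   │ │↓│
│ ╷ ╶─┘ ╵ ╷ └─┘ │
│ │       │    B│
└─┴───────┴─────┘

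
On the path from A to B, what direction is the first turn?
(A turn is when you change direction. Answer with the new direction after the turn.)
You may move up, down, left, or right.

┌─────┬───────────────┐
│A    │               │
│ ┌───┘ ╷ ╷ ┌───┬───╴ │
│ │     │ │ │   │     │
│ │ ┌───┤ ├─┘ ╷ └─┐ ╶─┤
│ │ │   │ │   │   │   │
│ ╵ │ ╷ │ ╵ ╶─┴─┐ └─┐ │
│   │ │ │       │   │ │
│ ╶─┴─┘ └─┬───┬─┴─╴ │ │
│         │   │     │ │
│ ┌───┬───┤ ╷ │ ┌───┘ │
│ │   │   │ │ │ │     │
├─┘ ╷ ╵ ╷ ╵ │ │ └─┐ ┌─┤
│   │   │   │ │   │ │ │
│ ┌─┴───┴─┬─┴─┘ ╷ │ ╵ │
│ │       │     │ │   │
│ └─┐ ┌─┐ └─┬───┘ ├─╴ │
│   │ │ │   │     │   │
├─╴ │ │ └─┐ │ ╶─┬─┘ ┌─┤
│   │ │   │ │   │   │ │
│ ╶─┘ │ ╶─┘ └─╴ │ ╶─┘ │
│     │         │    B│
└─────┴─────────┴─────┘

Directions: down, down, down, right, up, up, right, right, up, right, right, right, right, right, right, right, down, left, down, right, down, down, down, left, down, down, right, down, left, down, left, down, right, right
First turn direction: right

Solution:

┌─────┬───────────────┐
│A    │↱ → → → → → → ↓│
│ ┌───┘ ╷ ╷ ┌───┬───╴ │
│↓│↱ → ↑│ │ │   │  ↓ ↲│
│ │ ┌───┤ ├─┘ ╷ └─┐ ╶─┤
│↓│↑│   │ │   │   │↳ ↓│
│ ╵ │ ╷ │ ╵ ╶─┴─┐ └─┐ │
│↳ ↑│ │ │       │   │↓│
│ ╶─┴─┘ └─┬───┬─┴─╴ │ │
│         │   │     │↓│
│ ┌───┬───┤ ╷ │ ┌───┘ │
│ │   │   │ │ │ │  ↓ ↲│
├─┘ ╷ ╵ ╷ ╵ │ │ └─┐ ┌─┤
│   │   │   │ │   │↓│ │
│ ┌─┴───┴─┬─┴─┘ ╷ │ ╵ │
│ │       │     │ │↳ ↓│
│ └─┐ ┌─┐ └─┬───┘ ├─╴ │
│   │ │ │   │     │↓ ↲│
├─╴ │ │ └─┐ │ ╶─┬─┘ ┌─┤
│   │ │   │ │   │↓ ↲│ │
│ ╶─┘ │ ╶─┘ └─╴ │ ╶─┘ │
│     │         │↳ → B│
└─────┴─────────┴─────┘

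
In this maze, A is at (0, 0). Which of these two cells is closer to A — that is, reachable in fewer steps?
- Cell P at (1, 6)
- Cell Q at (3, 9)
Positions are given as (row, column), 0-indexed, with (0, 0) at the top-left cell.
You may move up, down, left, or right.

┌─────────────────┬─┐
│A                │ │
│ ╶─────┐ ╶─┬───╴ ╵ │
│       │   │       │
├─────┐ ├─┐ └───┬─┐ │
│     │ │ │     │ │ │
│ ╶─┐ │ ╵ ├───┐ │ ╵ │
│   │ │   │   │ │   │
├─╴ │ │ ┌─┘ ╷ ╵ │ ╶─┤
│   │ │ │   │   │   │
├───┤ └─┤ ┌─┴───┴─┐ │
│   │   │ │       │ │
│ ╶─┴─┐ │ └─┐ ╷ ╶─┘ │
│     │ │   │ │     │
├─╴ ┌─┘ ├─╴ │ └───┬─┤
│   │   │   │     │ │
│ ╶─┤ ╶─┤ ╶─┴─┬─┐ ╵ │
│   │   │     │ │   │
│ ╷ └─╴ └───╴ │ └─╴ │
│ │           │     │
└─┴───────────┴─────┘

Shortest path A → P at (1, 6): 11 steps
Shortest path A → Q at (3, 9): 12 steps

P is closer (11 steps vs 12 steps).

Path to P:

┌─────────────────┬─┐
│A → → → → → → → ↓│ │
│ ╶─────┐ ╶─┬───╴ ╵ │
│       │   │P ← ↲  │
├─────┐ ├─┐ └───┬─┐ │
│     │ │ │     │ │ │
│ ╶─┐ │ ╵ ├───┐ │ ╵ │
│   │ │   │   │ │   │
├─╴ │ │ ┌─┘ ╷ ╵ │ ╶─┤
│   │ │ │   │   │   │
├───┤ └─┤ ┌─┴───┴─┐ │
│   │   │ │       │ │
│ ╶─┴─┐ │ └─┐ ╷ ╶─┘ │
│     │ │   │ │     │
├─╴ ┌─┘ ├─╴ │ └───┬─┤
│   │   │   │     │ │
│ ╶─┤ ╶─┤ ╶─┴─┬─┐ ╵ │
│   │   │     │ │   │
│ ╷ └─╴ └───╴ │ └─╴ │
│ │           │     │
└─┴───────────┴─────┘

Path to Q:

┌─────────────────┬─┐
│A → → → → → → → ↓│ │
│ ╶─────┐ ╶─┬───╴ ╵ │
│       │   │    ↳ ↓│
├─────┐ ├─┐ └───┬─┐ │
│     │ │ │     │ │↓│
│ ╶─┐ │ ╵ ├───┐ │ ╵ │
│   │ │   │   │ │  Q│
├─╴ │ │ ┌─┘ ╷ ╵ │ ╶─┤
│   │ │ │   │   │   │
├───┤ └─┤ ┌─┴───┴─┐ │
│   │   │ │       │ │
│ ╶─┴─┐ │ └─┐ ╷ ╶─┘ │
│     │ │   │ │     │
├─╴ ┌─┘ ├─╴ │ └───┬─┤
│   │   │   │     │ │
│ ╶─┤ ╶─┤ ╶─┴─┬─┐ ╵ │
│   │   │     │ │   │
│ ╷ └─╴ └───╴ │ └─╴ │
│ │           │     │
└─┴───────────┴─────┘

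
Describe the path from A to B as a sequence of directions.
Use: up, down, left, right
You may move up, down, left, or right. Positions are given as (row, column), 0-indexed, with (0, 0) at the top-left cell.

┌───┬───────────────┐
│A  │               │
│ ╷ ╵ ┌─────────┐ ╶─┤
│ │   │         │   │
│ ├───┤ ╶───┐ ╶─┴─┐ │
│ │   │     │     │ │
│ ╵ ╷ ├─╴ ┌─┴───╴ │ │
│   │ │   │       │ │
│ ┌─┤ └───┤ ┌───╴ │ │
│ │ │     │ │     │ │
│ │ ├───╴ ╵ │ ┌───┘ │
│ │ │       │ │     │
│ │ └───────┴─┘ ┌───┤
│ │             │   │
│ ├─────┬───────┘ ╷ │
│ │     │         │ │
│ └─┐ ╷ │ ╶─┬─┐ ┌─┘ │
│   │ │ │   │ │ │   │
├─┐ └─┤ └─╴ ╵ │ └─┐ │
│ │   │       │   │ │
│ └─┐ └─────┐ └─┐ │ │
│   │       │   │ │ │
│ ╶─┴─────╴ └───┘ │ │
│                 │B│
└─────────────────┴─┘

Finding the path and converting it to directions:
Path through cells: (0,0) → (1,0) → (2,0) → (3,0) → (4,0) → (5,0) → (6,0) → (7,0) → (8,0) → (8,1) → (9,1) → (9,2) → (10,2) → (10,3) → (10,4) → (10,5) → (11,5) → (11,6) → (11,7) → (11,8) → (10,8) → (9,8) → (9,7) → (8,7) → (7,7) → (7,8) → (6,8) → (6,9) → (7,9) → (8,9) → (9,9) → (10,9) → (11,9)
Directions: down, down, down, down, down, down, down, down, right, down, right, down, right, right, right, down, right, right, right, up, up, left, up, up, right, up, right, down, down, down, down, down

Solution:

┌───┬───────────────┐
│A  │               │
│ ╷ ╵ ┌─────────┐ ╶─┤
│↓│   │         │   │
│ ├───┤ ╶───┐ ╶─┴─┐ │
│↓│   │     │     │ │
│ ╵ ╷ ├─╴ ┌─┴───╴ │ │
│↓  │ │   │       │ │
│ ┌─┤ └───┤ ┌───╴ │ │
│↓│ │     │ │     │ │
│ │ ├───╴ ╵ │ ┌───┘ │
│↓│ │       │ │     │
│ │ └───────┴─┘ ┌───┤
│↓│             │↱ ↓│
│ ├─────┬───────┘ ╷ │
│↓│     │      ↱ ↑│↓│
│ └─┐ ╷ │ ╶─┬─┐ ┌─┘ │
│↳ ↓│ │ │   │ │↑│  ↓│
├─┐ └─┤ └─╴ ╵ │ └─┐ │
│ │↳ ↓│       │↑ ↰│↓│
│ └─┐ └─────┐ └─┐ │ │
│   │↳ → → ↓│   │↑│↓│
│ ╶─┴─────╴ └───┘ │ │
│          ↳ → → ↑│B│
└─────────────────┴─┘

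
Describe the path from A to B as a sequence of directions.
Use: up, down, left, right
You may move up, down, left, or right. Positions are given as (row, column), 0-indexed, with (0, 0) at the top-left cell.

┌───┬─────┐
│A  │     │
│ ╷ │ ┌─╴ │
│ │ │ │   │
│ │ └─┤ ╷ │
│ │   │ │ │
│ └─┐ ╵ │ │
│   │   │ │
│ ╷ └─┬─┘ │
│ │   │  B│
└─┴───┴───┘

Finding the path and converting it to directions:
Path through cells: (0,0) → (0,1) → (1,1) → (2,1) → (2,2) → (3,2) → (3,3) → (2,3) → (1,3) → (1,4) → (2,4) → (3,4) → (4,4)
Directions: right, down, down, right, down, right, up, up, right, down, down, down

Solution:

┌───┬─────┐
│A ↓│     │
│ ╷ │ ┌─╴ │
│ │↓│ │↱ ↓│
│ │ └─┤ ╷ │
│ │↳ ↓│↑│↓│
│ └─┐ ╵ │ │
│   │↳ ↑│↓│
│ ╷ └─┬─┘ │
│ │   │  B│
└─┴───┴───┘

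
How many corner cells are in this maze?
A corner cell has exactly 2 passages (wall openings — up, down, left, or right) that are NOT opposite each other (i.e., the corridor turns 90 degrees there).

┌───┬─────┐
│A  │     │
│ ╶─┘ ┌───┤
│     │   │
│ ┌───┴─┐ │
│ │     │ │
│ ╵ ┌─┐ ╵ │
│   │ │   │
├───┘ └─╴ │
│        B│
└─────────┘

Counting corner cells (2 non-opposite passages):
Total corners: 10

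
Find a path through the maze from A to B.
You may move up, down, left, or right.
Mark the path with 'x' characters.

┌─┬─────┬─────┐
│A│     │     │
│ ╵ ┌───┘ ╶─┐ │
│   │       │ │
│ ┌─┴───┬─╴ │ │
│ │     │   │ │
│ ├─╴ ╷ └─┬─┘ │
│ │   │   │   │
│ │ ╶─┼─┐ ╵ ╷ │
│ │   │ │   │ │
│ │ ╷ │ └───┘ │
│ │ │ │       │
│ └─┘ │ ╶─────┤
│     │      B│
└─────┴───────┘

Finding the shortest path through the maze:
Path length: 30 steps
Directions: down → down → down → down → down → down → right → right → up → up → left → up → right → up → right → down → right → down → right → up → right → down → down → left → left → left → down → right → right → right

Solution:

┌─┬─────┬─────┐
│A│     │     │
│ ╵ ┌───┘ ╶─┐ │
│x  │       │ │
│ ┌─┴───┬─╴ │ │
│x│  x x│   │ │
│ ├─╴ ╷ └─┬─┘ │
│x│x x│x x│x x│
│ │ ╶─┼─┐ ╵ ╷ │
│x│x x│ │x x│x│
│ │ ╷ │ └───┘ │
│x│ │x│x x x x│
│ └─┘ │ ╶─────┤
│x x x│x x x B│
└─────┴───────┘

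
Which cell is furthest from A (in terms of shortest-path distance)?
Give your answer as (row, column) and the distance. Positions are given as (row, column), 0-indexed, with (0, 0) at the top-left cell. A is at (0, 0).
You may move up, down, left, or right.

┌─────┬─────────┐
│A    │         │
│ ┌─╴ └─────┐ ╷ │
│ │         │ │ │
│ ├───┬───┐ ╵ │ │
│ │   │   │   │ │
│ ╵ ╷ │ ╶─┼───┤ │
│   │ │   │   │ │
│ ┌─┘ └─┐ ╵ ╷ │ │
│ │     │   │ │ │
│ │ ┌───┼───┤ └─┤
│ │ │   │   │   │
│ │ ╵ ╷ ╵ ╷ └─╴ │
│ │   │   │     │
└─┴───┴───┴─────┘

Computing BFS distances from A to all cells:
Furthest cell: (2, 4)
Distance: 32 steps

Path from A to the furthest cell:

┌─────┬─────────┐
│A    │         │
│ ┌─╴ └─────┐ ╷ │
│↓│         │ │ │
│ ├───┬───┐ ╵ │ │
│↓│↱ ↓│↱ B│   │ │
│ ╵ ╷ │ ╶─┼───┤ │
│↳ ↑│↓│↑ ↰│↓ ↰│ │
│ ┌─┘ └─┐ ╵ ╷ │ │
│ │↓ ↲  │↑ ↲│↑│ │
│ │ ┌───┼───┤ └─┤
│ │↓│↱ ↓│↱ ↓│↑ ↰│
│ │ ╵ ╷ ╵ ╷ └─╴ │
│ │↳ ↑│↳ ↑│↳ → ↑│
└─┴───┴───┴─────┘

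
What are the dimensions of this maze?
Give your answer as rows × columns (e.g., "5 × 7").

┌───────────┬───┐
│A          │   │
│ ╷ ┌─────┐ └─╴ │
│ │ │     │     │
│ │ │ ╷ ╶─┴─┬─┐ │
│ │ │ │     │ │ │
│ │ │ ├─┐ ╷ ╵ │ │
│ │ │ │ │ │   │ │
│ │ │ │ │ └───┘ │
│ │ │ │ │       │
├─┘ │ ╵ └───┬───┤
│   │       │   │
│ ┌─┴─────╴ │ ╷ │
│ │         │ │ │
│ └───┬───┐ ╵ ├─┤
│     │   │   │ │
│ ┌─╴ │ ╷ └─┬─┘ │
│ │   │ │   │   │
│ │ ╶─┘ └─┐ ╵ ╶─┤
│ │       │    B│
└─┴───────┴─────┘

Counting the maze dimensions:
Rows (vertical): 10
Columns (horizontal): 8
Dimensions: 10 × 8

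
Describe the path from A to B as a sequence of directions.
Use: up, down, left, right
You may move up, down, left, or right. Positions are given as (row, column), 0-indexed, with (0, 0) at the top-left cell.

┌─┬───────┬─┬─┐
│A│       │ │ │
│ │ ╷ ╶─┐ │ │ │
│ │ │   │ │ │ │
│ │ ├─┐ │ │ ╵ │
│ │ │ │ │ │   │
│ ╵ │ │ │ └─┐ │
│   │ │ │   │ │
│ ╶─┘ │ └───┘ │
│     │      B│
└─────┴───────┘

Finding the path and converting it to directions:
Path through cells: (0,0) → (1,0) → (2,0) → (3,0) → (3,1) → (2,1) → (1,1) → (0,1) → (0,2) → (1,2) → (1,3) → (2,3) → (3,3) → (4,3) → (4,4) → (4,5) → (4,6)
Directions: down, down, down, right, up, up, up, right, down, right, down, down, down, right, right, right

Solution:

┌─┬───────┬─┬─┐
│A│↱ ↓    │ │ │
│ │ ╷ ╶─┐ │ │ │
│↓│↑│↳ ↓│ │ │ │
│ │ ├─┐ │ │ ╵ │
│↓│↑│ │↓│ │   │
│ ╵ │ │ │ └─┐ │
│↳ ↑│ │↓│   │ │
│ ╶─┘ │ └───┘ │
│     │↳ → → B│
└─────┴───────┘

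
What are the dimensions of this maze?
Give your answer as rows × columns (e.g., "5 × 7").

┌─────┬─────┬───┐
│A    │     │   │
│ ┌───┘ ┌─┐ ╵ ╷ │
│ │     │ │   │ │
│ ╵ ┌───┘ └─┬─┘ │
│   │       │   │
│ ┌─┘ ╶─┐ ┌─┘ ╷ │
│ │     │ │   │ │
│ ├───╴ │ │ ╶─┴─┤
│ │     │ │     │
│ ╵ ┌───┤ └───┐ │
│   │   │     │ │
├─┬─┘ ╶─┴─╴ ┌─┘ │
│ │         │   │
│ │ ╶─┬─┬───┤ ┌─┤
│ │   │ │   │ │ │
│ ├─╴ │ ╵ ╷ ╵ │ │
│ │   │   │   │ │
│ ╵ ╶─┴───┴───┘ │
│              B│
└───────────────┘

Counting the maze dimensions:
Rows (vertical): 10
Columns (horizontal): 8
Dimensions: 10 × 8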